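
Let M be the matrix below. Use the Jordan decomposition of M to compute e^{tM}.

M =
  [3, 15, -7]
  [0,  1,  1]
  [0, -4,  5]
e^{tM} =
  [exp(3*t), -t^2*exp(3*t) + 15*t*exp(3*t), t^2*exp(3*t)/2 - 7*t*exp(3*t)]
  [0, -2*t*exp(3*t) + exp(3*t), t*exp(3*t)]
  [0, -4*t*exp(3*t), 2*t*exp(3*t) + exp(3*t)]

Strategy: write M = P · J · P⁻¹ where J is a Jordan canonical form, so e^{tM} = P · e^{tJ} · P⁻¹, and e^{tJ} can be computed block-by-block.

M has Jordan form
J =
  [3, 1, 0]
  [0, 3, 1]
  [0, 0, 3]
(up to reordering of blocks).

Per-block formulas:
  For a 3×3 Jordan block J_3(3): exp(t · J_3(3)) = e^(3t)·(I + t·N + (t^2/2)·N^2), where N is the 3×3 nilpotent shift.

After assembling e^{tJ} and conjugating by P, we get:

e^{tM} =
  [exp(3*t), -t^2*exp(3*t) + 15*t*exp(3*t), t^2*exp(3*t)/2 - 7*t*exp(3*t)]
  [0, -2*t*exp(3*t) + exp(3*t), t*exp(3*t)]
  [0, -4*t*exp(3*t), 2*t*exp(3*t) + exp(3*t)]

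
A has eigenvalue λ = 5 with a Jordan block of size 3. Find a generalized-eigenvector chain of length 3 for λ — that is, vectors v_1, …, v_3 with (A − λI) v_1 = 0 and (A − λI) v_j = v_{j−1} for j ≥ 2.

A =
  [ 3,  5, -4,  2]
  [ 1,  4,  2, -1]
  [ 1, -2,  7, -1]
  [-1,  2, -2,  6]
A Jordan chain for λ = 5 of length 3:
v_1 = (3, 0, -1, 1)ᵀ
v_2 = (-2, 1, 1, -1)ᵀ
v_3 = (1, 0, 0, 0)ᵀ

Let N = A − (5)·I. We want v_3 with N^3 v_3 = 0 but N^2 v_3 ≠ 0; then v_{j-1} := N · v_j for j = 3, …, 2.

Pick v_3 = (1, 0, 0, 0)ᵀ.
Then v_2 = N · v_3 = (-2, 1, 1, -1)ᵀ.
Then v_1 = N · v_2 = (3, 0, -1, 1)ᵀ.

Sanity check: (A − (5)·I) v_1 = (0, 0, 0, 0)ᵀ = 0. ✓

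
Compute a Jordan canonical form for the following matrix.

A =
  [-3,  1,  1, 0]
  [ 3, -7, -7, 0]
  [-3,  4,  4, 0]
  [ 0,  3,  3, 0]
J_2(-3) ⊕ J_1(0) ⊕ J_1(0)

The characteristic polynomial is
  det(x·I − A) = x^4 + 6*x^3 + 9*x^2 = x^2*(x + 3)^2

Eigenvalues and multiplicities (the geometric multiplicity of λ is n − rank(A − λI), which equals the number of Jordan blocks for λ):
  λ = -3: algebraic multiplicity = 2, geometric multiplicity = 1
  λ = 0: algebraic multiplicity = 2, geometric multiplicity = 2

Determining the block sizes for each eigenvalue:
  λ = -3: one block (gm = 1), so the single block has size am = 2 → block sizes [2]
  λ = 0: gm = am = 2, so every block has size 1 → block sizes [1, 1]

Assembling the blocks gives a Jordan form
J =
  [-3,  1, 0, 0]
  [ 0, -3, 0, 0]
  [ 0,  0, 0, 0]
  [ 0,  0, 0, 0]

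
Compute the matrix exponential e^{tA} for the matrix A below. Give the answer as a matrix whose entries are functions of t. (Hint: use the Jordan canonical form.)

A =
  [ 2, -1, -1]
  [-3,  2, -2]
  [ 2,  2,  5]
e^{tA} =
  [t^2*exp(3*t) - t*exp(3*t) + exp(3*t), -t*exp(3*t), t^2*exp(3*t)/2 - t*exp(3*t)]
  [t^2*exp(3*t) - 3*t*exp(3*t), -t*exp(3*t) + exp(3*t), t^2*exp(3*t)/2 - 2*t*exp(3*t)]
  [-2*t^2*exp(3*t) + 2*t*exp(3*t), 2*t*exp(3*t), -t^2*exp(3*t) + 2*t*exp(3*t) + exp(3*t)]

Strategy: write A = P · J · P⁻¹ where J is a Jordan canonical form, so e^{tA} = P · e^{tJ} · P⁻¹, and e^{tJ} can be computed block-by-block.

A has Jordan form
J =
  [3, 1, 0]
  [0, 3, 1]
  [0, 0, 3]
(up to reordering of blocks).

Per-block formulas:
  For a 3×3 Jordan block J_3(3): exp(t · J_3(3)) = e^(3t)·(I + t·N + (t^2/2)·N^2), where N is the 3×3 nilpotent shift.

After assembling e^{tJ} and conjugating by P, we get:

e^{tA} =
  [t^2*exp(3*t) - t*exp(3*t) + exp(3*t), -t*exp(3*t), t^2*exp(3*t)/2 - t*exp(3*t)]
  [t^2*exp(3*t) - 3*t*exp(3*t), -t*exp(3*t) + exp(3*t), t^2*exp(3*t)/2 - 2*t*exp(3*t)]
  [-2*t^2*exp(3*t) + 2*t*exp(3*t), 2*t*exp(3*t), -t^2*exp(3*t) + 2*t*exp(3*t) + exp(3*t)]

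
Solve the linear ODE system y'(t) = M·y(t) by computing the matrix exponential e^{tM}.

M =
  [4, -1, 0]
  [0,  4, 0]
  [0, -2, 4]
e^{tM} =
  [exp(4*t), -t*exp(4*t), 0]
  [0, exp(4*t), 0]
  [0, -2*t*exp(4*t), exp(4*t)]

Strategy: write M = P · J · P⁻¹ where J is a Jordan canonical form, so e^{tM} = P · e^{tJ} · P⁻¹, and e^{tJ} can be computed block-by-block.

M has Jordan form
J =
  [4, 1, 0]
  [0, 4, 0]
  [0, 0, 4]
(up to reordering of blocks).

Per-block formulas:
  For a 1×1 block at λ = 4: exp(t · [4]) = [e^(4t)].
  For a 2×2 Jordan block J_2(4): exp(t · J_2(4)) = e^(4t)·(I + t·N), where N is the 2×2 nilpotent shift.

After assembling e^{tJ} and conjugating by P, we get:

e^{tM} =
  [exp(4*t), -t*exp(4*t), 0]
  [0, exp(4*t), 0]
  [0, -2*t*exp(4*t), exp(4*t)]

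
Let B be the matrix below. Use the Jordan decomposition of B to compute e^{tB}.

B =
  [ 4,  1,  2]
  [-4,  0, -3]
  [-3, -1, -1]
e^{tB} =
  [-t^2*exp(t)/2 + 3*t*exp(t) + exp(t), t*exp(t), -t^2*exp(t)/2 + 2*t*exp(t)]
  [t^2*exp(t)/2 - 4*t*exp(t), -t*exp(t) + exp(t), t^2*exp(t)/2 - 3*t*exp(t)]
  [t^2*exp(t)/2 - 3*t*exp(t), -t*exp(t), t^2*exp(t)/2 - 2*t*exp(t) + exp(t)]

Strategy: write B = P · J · P⁻¹ where J is a Jordan canonical form, so e^{tB} = P · e^{tJ} · P⁻¹, and e^{tJ} can be computed block-by-block.

B has Jordan form
J =
  [1, 1, 0]
  [0, 1, 1]
  [0, 0, 1]
(up to reordering of blocks).

Per-block formulas:
  For a 3×3 Jordan block J_3(1): exp(t · J_3(1)) = e^(1t)·(I + t·N + (t^2/2)·N^2), where N is the 3×3 nilpotent shift.

After assembling e^{tJ} and conjugating by P, we get:

e^{tB} =
  [-t^2*exp(t)/2 + 3*t*exp(t) + exp(t), t*exp(t), -t^2*exp(t)/2 + 2*t*exp(t)]
  [t^2*exp(t)/2 - 4*t*exp(t), -t*exp(t) + exp(t), t^2*exp(t)/2 - 3*t*exp(t)]
  [t^2*exp(t)/2 - 3*t*exp(t), -t*exp(t), t^2*exp(t)/2 - 2*t*exp(t) + exp(t)]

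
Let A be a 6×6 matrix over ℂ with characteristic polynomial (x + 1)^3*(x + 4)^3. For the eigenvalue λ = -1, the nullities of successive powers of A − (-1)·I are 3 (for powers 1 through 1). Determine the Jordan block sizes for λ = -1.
Block sizes for λ = -1: [1, 1, 1]

From the dimensions of kernels of powers, the number of Jordan blocks of size at least j is d_j − d_{j−1} where d_j = dim ker(N^j) (with d_0 = 0). Computing the differences gives [3].
The number of blocks of size exactly k is (#blocks of size ≥ k) − (#blocks of size ≥ k + 1), so the partition is: 3 block(s) of size 1.
In nonincreasing order the block sizes are [1, 1, 1].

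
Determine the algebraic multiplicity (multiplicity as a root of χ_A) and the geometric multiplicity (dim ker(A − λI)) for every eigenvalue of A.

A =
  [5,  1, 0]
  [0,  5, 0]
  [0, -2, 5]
λ = 5: alg = 3, geom = 2

Step 1 — factor the characteristic polynomial to read off the algebraic multiplicities:
  χ_A(x) = (x - 5)^3

Step 2 — compute geometric multiplicities via the rank-nullity identity g(λ) = n − rank(A − λI):
  rank(A − (5)·I) = 1, so dim ker(A − (5)·I) = n − 1 = 2

Summary:
  λ = 5: algebraic multiplicity = 3, geometric multiplicity = 2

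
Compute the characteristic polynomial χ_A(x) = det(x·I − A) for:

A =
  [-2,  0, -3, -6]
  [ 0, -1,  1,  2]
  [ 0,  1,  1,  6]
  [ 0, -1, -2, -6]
x^4 + 8*x^3 + 24*x^2 + 32*x + 16

Expanding det(x·I − A) (e.g. by cofactor expansion or by noting that A is similar to its Jordan form J, which has the same characteristic polynomial as A) gives
  χ_A(x) = x^4 + 8*x^3 + 24*x^2 + 32*x + 16
which factors as (x + 2)^4. The eigenvalues (with algebraic multiplicities) are λ = -2 with multiplicity 4.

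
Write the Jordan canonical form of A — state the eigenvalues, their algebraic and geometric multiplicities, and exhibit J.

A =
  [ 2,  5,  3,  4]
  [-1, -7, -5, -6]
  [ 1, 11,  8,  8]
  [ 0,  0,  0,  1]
J_3(1) ⊕ J_1(1)

The characteristic polynomial is
  det(x·I − A) = x^4 - 4*x^3 + 6*x^2 - 4*x + 1 = (x - 1)^4

Eigenvalues and multiplicities (the geometric multiplicity of λ is n − rank(A − λI), which equals the number of Jordan blocks for λ):
  λ = 1: algebraic multiplicity = 4, geometric multiplicity = 2

Determining the block sizes for each eigenvalue:
  λ = 1: with am = 4 and gm = 2, the partition is not yet determined (e.g. several partitions of 4 into 2 parts exist). Let N = A − (1)·I. Computing rank(N^1) = 2, rank(N^2) = 1, rank(N^3) = 0; the number of blocks of size ≥ j is rank(N^{j−1}) − rank(N^j), giving [2, 1, 1]. So we have 1 block(s) of size 3, 1 block(s) of size 1 → block sizes [3, 1]

Assembling the blocks gives a Jordan form
J =
  [1, 1, 0, 0]
  [0, 1, 1, 0]
  [0, 0, 1, 0]
  [0, 0, 0, 1]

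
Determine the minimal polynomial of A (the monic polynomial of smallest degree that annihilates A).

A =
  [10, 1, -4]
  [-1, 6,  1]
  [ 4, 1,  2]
x^3 - 18*x^2 + 108*x - 216

The characteristic polynomial is χ_A(x) = (x - 6)^3, so the eigenvalues are known. The minimal polynomial is
  m_A(x) = Π_λ (x − λ)^{k_λ}
where k_λ is the size of the *largest* Jordan block for λ (equivalently, the smallest k with (A − λI)^k v = 0 for every generalised eigenvector v of λ).

  λ = 6: largest Jordan block has size 3, contributing (x − 6)^3

So m_A(x) = (x - 6)^3 = x^3 - 18*x^2 + 108*x - 216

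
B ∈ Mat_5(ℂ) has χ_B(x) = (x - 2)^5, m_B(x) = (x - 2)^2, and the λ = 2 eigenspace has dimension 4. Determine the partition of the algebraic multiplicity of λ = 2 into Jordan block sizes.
Block sizes for λ = 2: [2, 1, 1, 1]

Step 1 — from the characteristic polynomial, algebraic multiplicity of λ = 2 is 5. From dim ker(B − (2)·I) = 4, there are exactly 4 Jordan blocks for λ = 2.
Step 2 — from the minimal polynomial, the factor (x − 2)^2 tells us the largest block for λ = 2 has size 2.
Step 3 — with total size 5, 4 blocks, and largest block 2, the block sizes (in nonincreasing order) are [2, 1, 1, 1].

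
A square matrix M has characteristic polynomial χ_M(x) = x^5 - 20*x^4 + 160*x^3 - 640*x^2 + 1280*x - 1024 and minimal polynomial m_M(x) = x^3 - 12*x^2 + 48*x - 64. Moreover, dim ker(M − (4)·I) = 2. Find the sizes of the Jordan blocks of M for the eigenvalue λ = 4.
Block sizes for λ = 4: [3, 2]

Step 1 — from the characteristic polynomial, algebraic multiplicity of λ = 4 is 5. From dim ker(M − (4)·I) = 2, there are exactly 2 Jordan blocks for λ = 4.
Step 2 — from the minimal polynomial, the factor (x − 4)^3 tells us the largest block for λ = 4 has size 3.
Step 3 — with total size 5, 2 blocks, and largest block 3, the block sizes (in nonincreasing order) are [3, 2].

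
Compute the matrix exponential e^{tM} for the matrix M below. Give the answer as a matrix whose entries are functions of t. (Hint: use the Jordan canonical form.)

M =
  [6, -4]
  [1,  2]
e^{tM} =
  [2*t*exp(4*t) + exp(4*t), -4*t*exp(4*t)]
  [t*exp(4*t), -2*t*exp(4*t) + exp(4*t)]

Strategy: write M = P · J · P⁻¹ where J is a Jordan canonical form, so e^{tM} = P · e^{tJ} · P⁻¹, and e^{tJ} can be computed block-by-block.

M has Jordan form
J =
  [4, 1]
  [0, 4]
(up to reordering of blocks).

Per-block formulas:
  For a 2×2 Jordan block J_2(4): exp(t · J_2(4)) = e^(4t)·(I + t·N), where N is the 2×2 nilpotent shift.

After assembling e^{tJ} and conjugating by P, we get:

e^{tM} =
  [2*t*exp(4*t) + exp(4*t), -4*t*exp(4*t)]
  [t*exp(4*t), -2*t*exp(4*t) + exp(4*t)]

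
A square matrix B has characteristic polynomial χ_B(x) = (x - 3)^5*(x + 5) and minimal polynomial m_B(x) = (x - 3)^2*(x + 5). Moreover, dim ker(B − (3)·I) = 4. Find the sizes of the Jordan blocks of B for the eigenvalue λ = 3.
Block sizes for λ = 3: [2, 1, 1, 1]

Step 1 — from the characteristic polynomial, algebraic multiplicity of λ = 3 is 5. From dim ker(B − (3)·I) = 4, there are exactly 4 Jordan blocks for λ = 3.
Step 2 — from the minimal polynomial, the factor (x − 3)^2 tells us the largest block for λ = 3 has size 2.
Step 3 — with total size 5, 4 blocks, and largest block 2, the block sizes (in nonincreasing order) are [2, 1, 1, 1].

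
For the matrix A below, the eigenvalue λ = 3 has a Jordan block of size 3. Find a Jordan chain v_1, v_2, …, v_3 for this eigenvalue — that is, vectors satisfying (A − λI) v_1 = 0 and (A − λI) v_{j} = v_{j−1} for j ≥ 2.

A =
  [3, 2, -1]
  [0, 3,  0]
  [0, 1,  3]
A Jordan chain for λ = 3 of length 3:
v_1 = (-1, 0, 0)ᵀ
v_2 = (2, 0, 1)ᵀ
v_3 = (0, 1, 0)ᵀ

Let N = A − (3)·I. We want v_3 with N^3 v_3 = 0 but N^2 v_3 ≠ 0; then v_{j-1} := N · v_j for j = 3, …, 2.

Pick v_3 = (0, 1, 0)ᵀ.
Then v_2 = N · v_3 = (2, 0, 1)ᵀ.
Then v_1 = N · v_2 = (-1, 0, 0)ᵀ.

Sanity check: (A − (3)·I) v_1 = (0, 0, 0)ᵀ = 0. ✓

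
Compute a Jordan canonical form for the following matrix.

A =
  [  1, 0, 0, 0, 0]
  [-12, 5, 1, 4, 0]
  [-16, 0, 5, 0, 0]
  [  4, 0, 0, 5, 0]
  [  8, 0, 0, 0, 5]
J_1(1) ⊕ J_2(5) ⊕ J_1(5) ⊕ J_1(5)

The characteristic polynomial is
  det(x·I − A) = x^5 - 21*x^4 + 170*x^3 - 650*x^2 + 1125*x - 625 = (x - 5)^4*(x - 1)

Eigenvalues and multiplicities (the geometric multiplicity of λ is n − rank(A − λI), which equals the number of Jordan blocks for λ):
  λ = 1: algebraic multiplicity = 1, geometric multiplicity = 1
  λ = 5: algebraic multiplicity = 4, geometric multiplicity = 3

Determining the block sizes for each eigenvalue:
  λ = 1: one block (gm = 1), so the single block has size am = 1 → block sizes [1]
  λ = 5: 3 blocks summing to 4 forces exactly one block of size 2 and the rest size 1 → block sizes [2, 1, 1]

Assembling the blocks gives a Jordan form
J =
  [1, 0, 0, 0, 0]
  [0, 5, 1, 0, 0]
  [0, 0, 5, 0, 0]
  [0, 0, 0, 5, 0]
  [0, 0, 0, 0, 5]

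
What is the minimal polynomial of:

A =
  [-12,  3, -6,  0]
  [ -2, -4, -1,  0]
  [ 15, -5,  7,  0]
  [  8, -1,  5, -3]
x^3 + 9*x^2 + 27*x + 27

The characteristic polynomial is χ_A(x) = (x + 3)^4, so the eigenvalues are known. The minimal polynomial is
  m_A(x) = Π_λ (x − λ)^{k_λ}
where k_λ is the size of the *largest* Jordan block for λ (equivalently, the smallest k with (A − λI)^k v = 0 for every generalised eigenvector v of λ).

  λ = -3: largest Jordan block has size 3, contributing (x + 3)^3

So m_A(x) = (x + 3)^3 = x^3 + 9*x^2 + 27*x + 27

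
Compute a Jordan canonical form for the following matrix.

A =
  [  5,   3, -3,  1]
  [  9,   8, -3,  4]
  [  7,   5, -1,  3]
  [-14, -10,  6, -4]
J_3(2) ⊕ J_1(2)

The characteristic polynomial is
  det(x·I − A) = x^4 - 8*x^3 + 24*x^2 - 32*x + 16 = (x - 2)^4

Eigenvalues and multiplicities (the geometric multiplicity of λ is n − rank(A − λI), which equals the number of Jordan blocks for λ):
  λ = 2: algebraic multiplicity = 4, geometric multiplicity = 2

Determining the block sizes for each eigenvalue:
  λ = 2: with am = 4 and gm = 2, the partition is not yet determined (e.g. several partitions of 4 into 2 parts exist). Let N = A − (2)·I. Computing rank(N^1) = 2, rank(N^2) = 1, rank(N^3) = 0; the number of blocks of size ≥ j is rank(N^{j−1}) − rank(N^j), giving [2, 1, 1]. So we have 1 block(s) of size 3, 1 block(s) of size 1 → block sizes [3, 1]

Assembling the blocks gives a Jordan form
J =
  [2, 1, 0, 0]
  [0, 2, 1, 0]
  [0, 0, 2, 0]
  [0, 0, 0, 2]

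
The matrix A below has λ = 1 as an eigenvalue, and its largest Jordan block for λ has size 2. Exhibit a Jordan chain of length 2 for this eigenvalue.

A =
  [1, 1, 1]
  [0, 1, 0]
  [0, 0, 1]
A Jordan chain for λ = 1 of length 2:
v_1 = (1, 0, 0)ᵀ
v_2 = (0, 1, 0)ᵀ

Let N = A − (1)·I. We want v_2 with N^2 v_2 = 0 but N^1 v_2 ≠ 0; then v_{j-1} := N · v_j for j = 2, …, 2.

Pick v_2 = (0, 1, 0)ᵀ.
Then v_1 = N · v_2 = (1, 0, 0)ᵀ.

Sanity check: (A − (1)·I) v_1 = (0, 0, 0)ᵀ = 0. ✓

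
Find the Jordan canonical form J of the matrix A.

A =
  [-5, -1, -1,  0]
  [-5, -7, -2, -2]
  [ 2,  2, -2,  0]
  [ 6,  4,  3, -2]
J_3(-4) ⊕ J_1(-4)

The characteristic polynomial is
  det(x·I − A) = x^4 + 16*x^3 + 96*x^2 + 256*x + 256 = (x + 4)^4

Eigenvalues and multiplicities (the geometric multiplicity of λ is n − rank(A − λI), which equals the number of Jordan blocks for λ):
  λ = -4: algebraic multiplicity = 4, geometric multiplicity = 2

Determining the block sizes for each eigenvalue:
  λ = -4: with am = 4 and gm = 2, the partition is not yet determined (e.g. several partitions of 4 into 2 parts exist). Let N = A − (-4)·I. Computing rank(N^1) = 2, rank(N^2) = 1, rank(N^3) = 0; the number of blocks of size ≥ j is rank(N^{j−1}) − rank(N^j), giving [2, 1, 1]. So we have 1 block(s) of size 3, 1 block(s) of size 1 → block sizes [3, 1]

Assembling the blocks gives a Jordan form
J =
  [-4,  1,  0,  0]
  [ 0, -4,  1,  0]
  [ 0,  0, -4,  0]
  [ 0,  0,  0, -4]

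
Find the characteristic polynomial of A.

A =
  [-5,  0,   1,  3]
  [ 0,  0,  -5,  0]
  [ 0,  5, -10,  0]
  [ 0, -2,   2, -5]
x^4 + 20*x^3 + 150*x^2 + 500*x + 625

Expanding det(x·I − A) (e.g. by cofactor expansion or by noting that A is similar to its Jordan form J, which has the same characteristic polynomial as A) gives
  χ_A(x) = x^4 + 20*x^3 + 150*x^2 + 500*x + 625
which factors as (x + 5)^4. The eigenvalues (with algebraic multiplicities) are λ = -5 with multiplicity 4.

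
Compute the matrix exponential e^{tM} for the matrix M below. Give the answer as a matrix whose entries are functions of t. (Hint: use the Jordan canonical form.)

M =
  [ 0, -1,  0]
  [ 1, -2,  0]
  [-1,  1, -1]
e^{tM} =
  [t*exp(-t) + exp(-t), -t*exp(-t), 0]
  [t*exp(-t), -t*exp(-t) + exp(-t), 0]
  [-t*exp(-t), t*exp(-t), exp(-t)]

Strategy: write M = P · J · P⁻¹ where J is a Jordan canonical form, so e^{tM} = P · e^{tJ} · P⁻¹, and e^{tJ} can be computed block-by-block.

M has Jordan form
J =
  [-1,  1,  0]
  [ 0, -1,  0]
  [ 0,  0, -1]
(up to reordering of blocks).

Per-block formulas:
  For a 1×1 block at λ = -1: exp(t · [-1]) = [e^(-1t)].
  For a 2×2 Jordan block J_2(-1): exp(t · J_2(-1)) = e^(-1t)·(I + t·N), where N is the 2×2 nilpotent shift.

After assembling e^{tJ} and conjugating by P, we get:

e^{tM} =
  [t*exp(-t) + exp(-t), -t*exp(-t), 0]
  [t*exp(-t), -t*exp(-t) + exp(-t), 0]
  [-t*exp(-t), t*exp(-t), exp(-t)]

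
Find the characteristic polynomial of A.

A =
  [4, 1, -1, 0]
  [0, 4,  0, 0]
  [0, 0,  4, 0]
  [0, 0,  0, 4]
x^4 - 16*x^3 + 96*x^2 - 256*x + 256

Expanding det(x·I − A) (e.g. by cofactor expansion or by noting that A is similar to its Jordan form J, which has the same characteristic polynomial as A) gives
  χ_A(x) = x^4 - 16*x^3 + 96*x^2 - 256*x + 256
which factors as (x - 4)^4. The eigenvalues (with algebraic multiplicities) are λ = 4 with multiplicity 4.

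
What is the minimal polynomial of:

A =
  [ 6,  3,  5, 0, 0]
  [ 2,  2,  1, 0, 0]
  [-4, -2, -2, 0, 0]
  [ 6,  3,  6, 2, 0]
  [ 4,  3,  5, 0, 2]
x^3 - 6*x^2 + 12*x - 8

The characteristic polynomial is χ_A(x) = (x - 2)^5, so the eigenvalues are known. The minimal polynomial is
  m_A(x) = Π_λ (x − λ)^{k_λ}
where k_λ is the size of the *largest* Jordan block for λ (equivalently, the smallest k with (A − λI)^k v = 0 for every generalised eigenvector v of λ).

  λ = 2: largest Jordan block has size 3, contributing (x − 2)^3

So m_A(x) = (x - 2)^3 = x^3 - 6*x^2 + 12*x - 8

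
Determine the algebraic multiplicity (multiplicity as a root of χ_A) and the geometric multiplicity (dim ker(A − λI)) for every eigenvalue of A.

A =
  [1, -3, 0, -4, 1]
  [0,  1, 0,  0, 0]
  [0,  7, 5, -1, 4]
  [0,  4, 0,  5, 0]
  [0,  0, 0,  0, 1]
λ = 1: alg = 3, geom = 2; λ = 5: alg = 2, geom = 1

Step 1 — factor the characteristic polynomial to read off the algebraic multiplicities:
  χ_A(x) = (x - 5)^2*(x - 1)^3

Step 2 — compute geometric multiplicities via the rank-nullity identity g(λ) = n − rank(A − λI):
  rank(A − (1)·I) = 3, so dim ker(A − (1)·I) = n − 3 = 2
  rank(A − (5)·I) = 4, so dim ker(A − (5)·I) = n − 4 = 1

Summary:
  λ = 1: algebraic multiplicity = 3, geometric multiplicity = 2
  λ = 5: algebraic multiplicity = 2, geometric multiplicity = 1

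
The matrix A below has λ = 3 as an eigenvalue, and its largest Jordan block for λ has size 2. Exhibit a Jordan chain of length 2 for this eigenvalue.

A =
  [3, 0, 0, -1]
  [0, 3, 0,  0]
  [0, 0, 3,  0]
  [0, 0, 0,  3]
A Jordan chain for λ = 3 of length 2:
v_1 = (-1, 0, 0, 0)ᵀ
v_2 = (0, 0, 0, 1)ᵀ

Let N = A − (3)·I. We want v_2 with N^2 v_2 = 0 but N^1 v_2 ≠ 0; then v_{j-1} := N · v_j for j = 2, …, 2.

Pick v_2 = (0, 0, 0, 1)ᵀ.
Then v_1 = N · v_2 = (-1, 0, 0, 0)ᵀ.

Sanity check: (A − (3)·I) v_1 = (0, 0, 0, 0)ᵀ = 0. ✓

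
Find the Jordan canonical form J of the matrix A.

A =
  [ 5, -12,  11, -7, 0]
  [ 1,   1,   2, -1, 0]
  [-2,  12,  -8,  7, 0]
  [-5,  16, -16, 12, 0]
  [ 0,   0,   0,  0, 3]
J_1(1) ⊕ J_3(3) ⊕ J_1(3)

The characteristic polynomial is
  det(x·I − A) = x^5 - 13*x^4 + 66*x^3 - 162*x^2 + 189*x - 81 = (x - 3)^4*(x - 1)

Eigenvalues and multiplicities (the geometric multiplicity of λ is n − rank(A − λI), which equals the number of Jordan blocks for λ):
  λ = 1: algebraic multiplicity = 1, geometric multiplicity = 1
  λ = 3: algebraic multiplicity = 4, geometric multiplicity = 2

Determining the block sizes for each eigenvalue:
  λ = 1: one block (gm = 1), so the single block has size am = 1 → block sizes [1]
  λ = 3: with am = 4 and gm = 2, the partition is not yet determined (e.g. several partitions of 4 into 2 parts exist). Let N = A − (3)·I. Computing rank(N^1) = 3, rank(N^2) = 2, rank(N^3) = 1; the number of blocks of size ≥ j is rank(N^{j−1}) − rank(N^j), giving [2, 1, 1]. So we have 1 block(s) of size 3, 1 block(s) of size 1 → block sizes [3, 1]

Assembling the blocks gives a Jordan form
J =
  [1, 0, 0, 0, 0]
  [0, 3, 1, 0, 0]
  [0, 0, 3, 1, 0]
  [0, 0, 0, 3, 0]
  [0, 0, 0, 0, 3]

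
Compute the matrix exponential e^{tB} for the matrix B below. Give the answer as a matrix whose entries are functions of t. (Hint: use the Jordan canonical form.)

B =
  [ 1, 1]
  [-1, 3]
e^{tB} =
  [-t*exp(2*t) + exp(2*t), t*exp(2*t)]
  [-t*exp(2*t), t*exp(2*t) + exp(2*t)]

Strategy: write B = P · J · P⁻¹ where J is a Jordan canonical form, so e^{tB} = P · e^{tJ} · P⁻¹, and e^{tJ} can be computed block-by-block.

B has Jordan form
J =
  [2, 1]
  [0, 2]
(up to reordering of blocks).

Per-block formulas:
  For a 2×2 Jordan block J_2(2): exp(t · J_2(2)) = e^(2t)·(I + t·N), where N is the 2×2 nilpotent shift.

After assembling e^{tJ} and conjugating by P, we get:

e^{tB} =
  [-t*exp(2*t) + exp(2*t), t*exp(2*t)]
  [-t*exp(2*t), t*exp(2*t) + exp(2*t)]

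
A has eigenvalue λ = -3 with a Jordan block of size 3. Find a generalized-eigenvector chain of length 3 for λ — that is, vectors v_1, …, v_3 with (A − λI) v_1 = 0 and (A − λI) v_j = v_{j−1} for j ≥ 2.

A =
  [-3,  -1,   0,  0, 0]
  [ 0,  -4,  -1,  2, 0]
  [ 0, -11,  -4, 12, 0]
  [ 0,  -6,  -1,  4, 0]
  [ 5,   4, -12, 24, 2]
A Jordan chain for λ = -3 of length 3:
v_1 = (1, 0, 0, 0, -1)ᵀ
v_2 = (0, -1, -1, -1, 3)ᵀ
v_3 = (3, 0, 1, 0, 0)ᵀ

Let N = A − (-3)·I. We want v_3 with N^3 v_3 = 0 but N^2 v_3 ≠ 0; then v_{j-1} := N · v_j for j = 3, …, 2.

Pick v_3 = (3, 0, 1, 0, 0)ᵀ.
Then v_2 = N · v_3 = (0, -1, -1, -1, 3)ᵀ.
Then v_1 = N · v_2 = (1, 0, 0, 0, -1)ᵀ.

Sanity check: (A − (-3)·I) v_1 = (0, 0, 0, 0, 0)ᵀ = 0. ✓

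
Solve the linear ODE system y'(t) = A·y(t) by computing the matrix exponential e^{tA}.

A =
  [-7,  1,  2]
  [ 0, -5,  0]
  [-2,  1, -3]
e^{tA} =
  [-2*t*exp(-5*t) + exp(-5*t), t*exp(-5*t), 2*t*exp(-5*t)]
  [0, exp(-5*t), 0]
  [-2*t*exp(-5*t), t*exp(-5*t), 2*t*exp(-5*t) + exp(-5*t)]

Strategy: write A = P · J · P⁻¹ where J is a Jordan canonical form, so e^{tA} = P · e^{tJ} · P⁻¹, and e^{tJ} can be computed block-by-block.

A has Jordan form
J =
  [-5,  1,  0]
  [ 0, -5,  0]
  [ 0,  0, -5]
(up to reordering of blocks).

Per-block formulas:
  For a 2×2 Jordan block J_2(-5): exp(t · J_2(-5)) = e^(-5t)·(I + t·N), where N is the 2×2 nilpotent shift.
  For a 1×1 block at λ = -5: exp(t · [-5]) = [e^(-5t)].

After assembling e^{tJ} and conjugating by P, we get:

e^{tA} =
  [-2*t*exp(-5*t) + exp(-5*t), t*exp(-5*t), 2*t*exp(-5*t)]
  [0, exp(-5*t), 0]
  [-2*t*exp(-5*t), t*exp(-5*t), 2*t*exp(-5*t) + exp(-5*t)]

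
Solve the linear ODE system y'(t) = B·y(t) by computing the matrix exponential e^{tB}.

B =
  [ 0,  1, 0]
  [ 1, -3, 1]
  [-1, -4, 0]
e^{tB} =
  [t^2*exp(-t) + t*exp(-t) + exp(-t), -t^2*exp(-t)/2 + t*exp(-t), t^2*exp(-t)/2]
  [-t^2*exp(-t) + t*exp(-t), t^2*exp(-t)/2 - 2*t*exp(-t) + exp(-t), -t^2*exp(-t)/2 + t*exp(-t)]
  [-3*t^2*exp(-t) - t*exp(-t), 3*t^2*exp(-t)/2 - 4*t*exp(-t), -3*t^2*exp(-t)/2 + t*exp(-t) + exp(-t)]

Strategy: write B = P · J · P⁻¹ where J is a Jordan canonical form, so e^{tB} = P · e^{tJ} · P⁻¹, and e^{tJ} can be computed block-by-block.

B has Jordan form
J =
  [-1,  1,  0]
  [ 0, -1,  1]
  [ 0,  0, -1]
(up to reordering of blocks).

Per-block formulas:
  For a 3×3 Jordan block J_3(-1): exp(t · J_3(-1)) = e^(-1t)·(I + t·N + (t^2/2)·N^2), where N is the 3×3 nilpotent shift.

After assembling e^{tJ} and conjugating by P, we get:

e^{tB} =
  [t^2*exp(-t) + t*exp(-t) + exp(-t), -t^2*exp(-t)/2 + t*exp(-t), t^2*exp(-t)/2]
  [-t^2*exp(-t) + t*exp(-t), t^2*exp(-t)/2 - 2*t*exp(-t) + exp(-t), -t^2*exp(-t)/2 + t*exp(-t)]
  [-3*t^2*exp(-t) - t*exp(-t), 3*t^2*exp(-t)/2 - 4*t*exp(-t), -3*t^2*exp(-t)/2 + t*exp(-t) + exp(-t)]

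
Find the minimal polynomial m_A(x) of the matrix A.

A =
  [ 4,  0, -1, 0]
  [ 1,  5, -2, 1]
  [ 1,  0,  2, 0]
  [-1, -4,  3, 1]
x^2 - 6*x + 9

The characteristic polynomial is χ_A(x) = (x - 3)^4, so the eigenvalues are known. The minimal polynomial is
  m_A(x) = Π_λ (x − λ)^{k_λ}
where k_λ is the size of the *largest* Jordan block for λ (equivalently, the smallest k with (A − λI)^k v = 0 for every generalised eigenvector v of λ).

  λ = 3: largest Jordan block has size 2, contributing (x − 3)^2

So m_A(x) = (x - 3)^2 = x^2 - 6*x + 9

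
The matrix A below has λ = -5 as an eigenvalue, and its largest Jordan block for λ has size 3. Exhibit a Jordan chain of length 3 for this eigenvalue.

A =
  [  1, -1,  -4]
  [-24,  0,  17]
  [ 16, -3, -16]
A Jordan chain for λ = -5 of length 3:
v_1 = (-4, 8, -8)ᵀ
v_2 = (6, -24, 16)ᵀ
v_3 = (1, 0, 0)ᵀ

Let N = A − (-5)·I. We want v_3 with N^3 v_3 = 0 but N^2 v_3 ≠ 0; then v_{j-1} := N · v_j for j = 3, …, 2.

Pick v_3 = (1, 0, 0)ᵀ.
Then v_2 = N · v_3 = (6, -24, 16)ᵀ.
Then v_1 = N · v_2 = (-4, 8, -8)ᵀ.

Sanity check: (A − (-5)·I) v_1 = (0, 0, 0)ᵀ = 0. ✓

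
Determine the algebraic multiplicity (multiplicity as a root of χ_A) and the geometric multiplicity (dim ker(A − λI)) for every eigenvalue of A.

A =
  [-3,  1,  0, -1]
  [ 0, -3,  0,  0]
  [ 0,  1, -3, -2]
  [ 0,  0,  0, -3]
λ = -3: alg = 4, geom = 2

Step 1 — factor the characteristic polynomial to read off the algebraic multiplicities:
  χ_A(x) = (x + 3)^4

Step 2 — compute geometric multiplicities via the rank-nullity identity g(λ) = n − rank(A − λI):
  rank(A − (-3)·I) = 2, so dim ker(A − (-3)·I) = n − 2 = 2

Summary:
  λ = -3: algebraic multiplicity = 4, geometric multiplicity = 2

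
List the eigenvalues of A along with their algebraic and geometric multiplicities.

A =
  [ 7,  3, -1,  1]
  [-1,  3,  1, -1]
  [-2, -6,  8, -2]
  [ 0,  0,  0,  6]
λ = 6: alg = 4, geom = 3

Step 1 — factor the characteristic polynomial to read off the algebraic multiplicities:
  χ_A(x) = (x - 6)^4

Step 2 — compute geometric multiplicities via the rank-nullity identity g(λ) = n − rank(A − λI):
  rank(A − (6)·I) = 1, so dim ker(A − (6)·I) = n − 1 = 3

Summary:
  λ = 6: algebraic multiplicity = 4, geometric multiplicity = 3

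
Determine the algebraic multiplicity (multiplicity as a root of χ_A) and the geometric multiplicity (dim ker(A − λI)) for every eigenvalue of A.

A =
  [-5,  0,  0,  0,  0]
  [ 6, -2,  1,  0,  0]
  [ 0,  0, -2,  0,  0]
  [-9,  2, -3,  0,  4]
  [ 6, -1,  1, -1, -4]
λ = -5: alg = 1, geom = 1; λ = -2: alg = 4, geom = 2

Step 1 — factor the characteristic polynomial to read off the algebraic multiplicities:
  χ_A(x) = (x + 2)^4*(x + 5)

Step 2 — compute geometric multiplicities via the rank-nullity identity g(λ) = n − rank(A − λI):
  rank(A − (-5)·I) = 4, so dim ker(A − (-5)·I) = n − 4 = 1
  rank(A − (-2)·I) = 3, so dim ker(A − (-2)·I) = n − 3 = 2

Summary:
  λ = -5: algebraic multiplicity = 1, geometric multiplicity = 1
  λ = -2: algebraic multiplicity = 4, geometric multiplicity = 2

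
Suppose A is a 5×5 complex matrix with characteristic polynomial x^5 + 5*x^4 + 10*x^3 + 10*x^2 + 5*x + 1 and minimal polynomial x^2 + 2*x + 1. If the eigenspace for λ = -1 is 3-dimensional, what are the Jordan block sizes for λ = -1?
Block sizes for λ = -1: [2, 2, 1]

Step 1 — from the characteristic polynomial, algebraic multiplicity of λ = -1 is 5. From dim ker(A − (-1)·I) = 3, there are exactly 3 Jordan blocks for λ = -1.
Step 2 — from the minimal polynomial, the factor (x + 1)^2 tells us the largest block for λ = -1 has size 2.
Step 3 — with total size 5, 3 blocks, and largest block 2, the block sizes (in nonincreasing order) are [2, 2, 1].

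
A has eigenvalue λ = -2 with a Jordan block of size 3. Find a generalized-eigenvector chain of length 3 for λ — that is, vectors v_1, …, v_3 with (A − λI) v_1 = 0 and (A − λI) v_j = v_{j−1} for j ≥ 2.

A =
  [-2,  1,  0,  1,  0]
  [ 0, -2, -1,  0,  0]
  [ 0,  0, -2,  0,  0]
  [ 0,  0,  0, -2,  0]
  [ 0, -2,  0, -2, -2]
A Jordan chain for λ = -2 of length 3:
v_1 = (-1, 0, 0, 0, 2)ᵀ
v_2 = (0, -1, 0, 0, 0)ᵀ
v_3 = (0, 0, 1, 0, 0)ᵀ

Let N = A − (-2)·I. We want v_3 with N^3 v_3 = 0 but N^2 v_3 ≠ 0; then v_{j-1} := N · v_j for j = 3, …, 2.

Pick v_3 = (0, 0, 1, 0, 0)ᵀ.
Then v_2 = N · v_3 = (0, -1, 0, 0, 0)ᵀ.
Then v_1 = N · v_2 = (-1, 0, 0, 0, 2)ᵀ.

Sanity check: (A − (-2)·I) v_1 = (0, 0, 0, 0, 0)ᵀ = 0. ✓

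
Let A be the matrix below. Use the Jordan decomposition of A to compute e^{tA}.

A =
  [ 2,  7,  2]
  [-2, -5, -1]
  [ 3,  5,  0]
e^{tA} =
  [t^2*exp(-t)/2 + 3*t*exp(-t) + exp(-t), 3*t^2*exp(-t)/2 + 7*t*exp(-t), t^2*exp(-t)/2 + 2*t*exp(-t)]
  [-t^2*exp(-t)/2 - 2*t*exp(-t), -3*t^2*exp(-t)/2 - 4*t*exp(-t) + exp(-t), -t^2*exp(-t)/2 - t*exp(-t)]
  [t^2*exp(-t) + 3*t*exp(-t), 3*t^2*exp(-t) + 5*t*exp(-t), t^2*exp(-t) + t*exp(-t) + exp(-t)]

Strategy: write A = P · J · P⁻¹ where J is a Jordan canonical form, so e^{tA} = P · e^{tJ} · P⁻¹, and e^{tJ} can be computed block-by-block.

A has Jordan form
J =
  [-1,  1,  0]
  [ 0, -1,  1]
  [ 0,  0, -1]
(up to reordering of blocks).

Per-block formulas:
  For a 3×3 Jordan block J_3(-1): exp(t · J_3(-1)) = e^(-1t)·(I + t·N + (t^2/2)·N^2), where N is the 3×3 nilpotent shift.

After assembling e^{tJ} and conjugating by P, we get:

e^{tA} =
  [t^2*exp(-t)/2 + 3*t*exp(-t) + exp(-t), 3*t^2*exp(-t)/2 + 7*t*exp(-t), t^2*exp(-t)/2 + 2*t*exp(-t)]
  [-t^2*exp(-t)/2 - 2*t*exp(-t), -3*t^2*exp(-t)/2 - 4*t*exp(-t) + exp(-t), -t^2*exp(-t)/2 - t*exp(-t)]
  [t^2*exp(-t) + 3*t*exp(-t), 3*t^2*exp(-t) + 5*t*exp(-t), t^2*exp(-t) + t*exp(-t) + exp(-t)]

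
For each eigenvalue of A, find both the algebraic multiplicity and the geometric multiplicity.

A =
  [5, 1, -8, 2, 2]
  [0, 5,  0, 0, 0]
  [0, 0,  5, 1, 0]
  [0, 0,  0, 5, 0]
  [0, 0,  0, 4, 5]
λ = 5: alg = 5, geom = 3

Step 1 — factor the characteristic polynomial to read off the algebraic multiplicities:
  χ_A(x) = (x - 5)^5

Step 2 — compute geometric multiplicities via the rank-nullity identity g(λ) = n − rank(A − λI):
  rank(A − (5)·I) = 2, so dim ker(A − (5)·I) = n − 2 = 3

Summary:
  λ = 5: algebraic multiplicity = 5, geometric multiplicity = 3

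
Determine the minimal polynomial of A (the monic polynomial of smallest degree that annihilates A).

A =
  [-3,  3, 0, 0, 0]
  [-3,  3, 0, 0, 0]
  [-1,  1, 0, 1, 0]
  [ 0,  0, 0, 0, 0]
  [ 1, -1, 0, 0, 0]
x^2

The characteristic polynomial is χ_A(x) = x^5, so the eigenvalues are known. The minimal polynomial is
  m_A(x) = Π_λ (x − λ)^{k_λ}
where k_λ is the size of the *largest* Jordan block for λ (equivalently, the smallest k with (A − λI)^k v = 0 for every generalised eigenvector v of λ).

  λ = 0: largest Jordan block has size 2, contributing (x − 0)^2

So m_A(x) = x^2 = x^2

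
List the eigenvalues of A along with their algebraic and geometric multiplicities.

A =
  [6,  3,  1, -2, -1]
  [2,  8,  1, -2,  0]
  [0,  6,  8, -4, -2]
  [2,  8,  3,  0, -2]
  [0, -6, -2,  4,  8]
λ = 6: alg = 5, geom = 3

Step 1 — factor the characteristic polynomial to read off the algebraic multiplicities:
  χ_A(x) = (x - 6)^5

Step 2 — compute geometric multiplicities via the rank-nullity identity g(λ) = n − rank(A − λI):
  rank(A − (6)·I) = 2, so dim ker(A − (6)·I) = n − 2 = 3

Summary:
  λ = 6: algebraic multiplicity = 5, geometric multiplicity = 3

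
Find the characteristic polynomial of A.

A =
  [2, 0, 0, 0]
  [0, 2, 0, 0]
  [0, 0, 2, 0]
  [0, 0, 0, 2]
x^4 - 8*x^3 + 24*x^2 - 32*x + 16

Expanding det(x·I − A) (e.g. by cofactor expansion or by noting that A is similar to its Jordan form J, which has the same characteristic polynomial as A) gives
  χ_A(x) = x^4 - 8*x^3 + 24*x^2 - 32*x + 16
which factors as (x - 2)^4. The eigenvalues (with algebraic multiplicities) are λ = 2 with multiplicity 4.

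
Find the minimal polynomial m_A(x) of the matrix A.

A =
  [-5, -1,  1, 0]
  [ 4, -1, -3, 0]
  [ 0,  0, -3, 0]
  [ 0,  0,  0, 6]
x^4 + 3*x^3 - 27*x^2 - 135*x - 162

The characteristic polynomial is χ_A(x) = (x - 6)*(x + 3)^3, so the eigenvalues are known. The minimal polynomial is
  m_A(x) = Π_λ (x − λ)^{k_λ}
where k_λ is the size of the *largest* Jordan block for λ (equivalently, the smallest k with (A − λI)^k v = 0 for every generalised eigenvector v of λ).

  λ = -3: largest Jordan block has size 3, contributing (x + 3)^3
  λ = 6: largest Jordan block has size 1, contributing (x − 6)

So m_A(x) = (x - 6)*(x + 3)^3 = x^4 + 3*x^3 - 27*x^2 - 135*x - 162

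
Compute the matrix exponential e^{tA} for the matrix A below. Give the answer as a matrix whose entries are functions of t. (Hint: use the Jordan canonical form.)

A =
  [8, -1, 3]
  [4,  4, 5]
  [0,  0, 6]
e^{tA} =
  [2*t*exp(6*t) + exp(6*t), -t*exp(6*t), t^2*exp(6*t)/2 + 3*t*exp(6*t)]
  [4*t*exp(6*t), -2*t*exp(6*t) + exp(6*t), t^2*exp(6*t) + 5*t*exp(6*t)]
  [0, 0, exp(6*t)]

Strategy: write A = P · J · P⁻¹ where J is a Jordan canonical form, so e^{tA} = P · e^{tJ} · P⁻¹, and e^{tJ} can be computed block-by-block.

A has Jordan form
J =
  [6, 1, 0]
  [0, 6, 1]
  [0, 0, 6]
(up to reordering of blocks).

Per-block formulas:
  For a 3×3 Jordan block J_3(6): exp(t · J_3(6)) = e^(6t)·(I + t·N + (t^2/2)·N^2), where N is the 3×3 nilpotent shift.

After assembling e^{tJ} and conjugating by P, we get:

e^{tA} =
  [2*t*exp(6*t) + exp(6*t), -t*exp(6*t), t^2*exp(6*t)/2 + 3*t*exp(6*t)]
  [4*t*exp(6*t), -2*t*exp(6*t) + exp(6*t), t^2*exp(6*t) + 5*t*exp(6*t)]
  [0, 0, exp(6*t)]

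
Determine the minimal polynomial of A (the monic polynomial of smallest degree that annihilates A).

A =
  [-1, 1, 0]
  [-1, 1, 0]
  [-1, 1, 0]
x^2

The characteristic polynomial is χ_A(x) = x^3, so the eigenvalues are known. The minimal polynomial is
  m_A(x) = Π_λ (x − λ)^{k_λ}
where k_λ is the size of the *largest* Jordan block for λ (equivalently, the smallest k with (A − λI)^k v = 0 for every generalised eigenvector v of λ).

  λ = 0: largest Jordan block has size 2, contributing (x − 0)^2

So m_A(x) = x^2 = x^2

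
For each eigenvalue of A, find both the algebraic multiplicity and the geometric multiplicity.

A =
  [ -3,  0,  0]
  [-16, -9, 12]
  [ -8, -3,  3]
λ = -3: alg = 3, geom = 2

Step 1 — factor the characteristic polynomial to read off the algebraic multiplicities:
  χ_A(x) = (x + 3)^3

Step 2 — compute geometric multiplicities via the rank-nullity identity g(λ) = n − rank(A − λI):
  rank(A − (-3)·I) = 1, so dim ker(A − (-3)·I) = n − 1 = 2

Summary:
  λ = -3: algebraic multiplicity = 3, geometric multiplicity = 2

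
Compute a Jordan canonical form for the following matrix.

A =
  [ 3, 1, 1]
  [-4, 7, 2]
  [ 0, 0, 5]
J_2(5) ⊕ J_1(5)

The characteristic polynomial is
  det(x·I − A) = x^3 - 15*x^2 + 75*x - 125 = (x - 5)^3

Eigenvalues and multiplicities (the geometric multiplicity of λ is n − rank(A − λI), which equals the number of Jordan blocks for λ):
  λ = 5: algebraic multiplicity = 3, geometric multiplicity = 2

Determining the block sizes for each eigenvalue:
  λ = 5: 2 blocks summing to 3 forces exactly one block of size 2 and the rest size 1 → block sizes [2, 1]

Assembling the blocks gives a Jordan form
J =
  [5, 1, 0]
  [0, 5, 0]
  [0, 0, 5]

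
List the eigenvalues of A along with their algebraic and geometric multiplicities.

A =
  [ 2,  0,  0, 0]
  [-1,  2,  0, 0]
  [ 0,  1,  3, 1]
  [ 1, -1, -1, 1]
λ = 2: alg = 4, geom = 2

Step 1 — factor the characteristic polynomial to read off the algebraic multiplicities:
  χ_A(x) = (x - 2)^4

Step 2 — compute geometric multiplicities via the rank-nullity identity g(λ) = n − rank(A − λI):
  rank(A − (2)·I) = 2, so dim ker(A − (2)·I) = n − 2 = 2

Summary:
  λ = 2: algebraic multiplicity = 4, geometric multiplicity = 2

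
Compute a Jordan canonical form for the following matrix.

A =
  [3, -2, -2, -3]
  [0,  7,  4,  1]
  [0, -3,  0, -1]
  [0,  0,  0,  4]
J_1(3) ⊕ J_1(3) ⊕ J_1(4) ⊕ J_1(4)

The characteristic polynomial is
  det(x·I − A) = x^4 - 14*x^3 + 73*x^2 - 168*x + 144 = (x - 4)^2*(x - 3)^2

Eigenvalues and multiplicities (the geometric multiplicity of λ is n − rank(A − λI), which equals the number of Jordan blocks for λ):
  λ = 3: algebraic multiplicity = 2, geometric multiplicity = 2
  λ = 4: algebraic multiplicity = 2, geometric multiplicity = 2

Determining the block sizes for each eigenvalue:
  λ = 3: gm = am = 2, so every block has size 1 → block sizes [1, 1]
  λ = 4: gm = am = 2, so every block has size 1 → block sizes [1, 1]

Assembling the blocks gives a Jordan form
J =
  [3, 0, 0, 0]
  [0, 3, 0, 0]
  [0, 0, 4, 0]
  [0, 0, 0, 4]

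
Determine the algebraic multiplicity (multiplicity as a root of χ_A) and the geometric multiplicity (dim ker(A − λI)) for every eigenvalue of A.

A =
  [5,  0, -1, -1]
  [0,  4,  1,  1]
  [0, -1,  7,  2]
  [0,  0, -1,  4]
λ = 5: alg = 4, geom = 2

Step 1 — factor the characteristic polynomial to read off the algebraic multiplicities:
  χ_A(x) = (x - 5)^4

Step 2 — compute geometric multiplicities via the rank-nullity identity g(λ) = n − rank(A − λI):
  rank(A − (5)·I) = 2, so dim ker(A − (5)·I) = n − 2 = 2

Summary:
  λ = 5: algebraic multiplicity = 4, geometric multiplicity = 2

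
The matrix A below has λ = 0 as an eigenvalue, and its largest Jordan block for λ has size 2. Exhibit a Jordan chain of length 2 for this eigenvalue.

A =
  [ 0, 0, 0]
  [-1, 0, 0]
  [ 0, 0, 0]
A Jordan chain for λ = 0 of length 2:
v_1 = (0, -1, 0)ᵀ
v_2 = (1, 0, 0)ᵀ

Let N = A − (0)·I. We want v_2 with N^2 v_2 = 0 but N^1 v_2 ≠ 0; then v_{j-1} := N · v_j for j = 2, …, 2.

Pick v_2 = (1, 0, 0)ᵀ.
Then v_1 = N · v_2 = (0, -1, 0)ᵀ.

Sanity check: (A − (0)·I) v_1 = (0, 0, 0)ᵀ = 0. ✓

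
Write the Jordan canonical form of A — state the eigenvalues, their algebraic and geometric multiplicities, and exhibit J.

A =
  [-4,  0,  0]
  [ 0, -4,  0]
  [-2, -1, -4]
J_2(-4) ⊕ J_1(-4)

The characteristic polynomial is
  det(x·I − A) = x^3 + 12*x^2 + 48*x + 64 = (x + 4)^3

Eigenvalues and multiplicities (the geometric multiplicity of λ is n − rank(A − λI), which equals the number of Jordan blocks for λ):
  λ = -4: algebraic multiplicity = 3, geometric multiplicity = 2

Determining the block sizes for each eigenvalue:
  λ = -4: 2 blocks summing to 3 forces exactly one block of size 2 and the rest size 1 → block sizes [2, 1]

Assembling the blocks gives a Jordan form
J =
  [-4,  1,  0]
  [ 0, -4,  0]
  [ 0,  0, -4]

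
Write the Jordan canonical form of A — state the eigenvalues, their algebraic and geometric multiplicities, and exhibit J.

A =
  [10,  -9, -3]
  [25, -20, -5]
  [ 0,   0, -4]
J_2(-5) ⊕ J_1(-4)

The characteristic polynomial is
  det(x·I − A) = x^3 + 14*x^2 + 65*x + 100 = (x + 4)*(x + 5)^2

Eigenvalues and multiplicities (the geometric multiplicity of λ is n − rank(A − λI), which equals the number of Jordan blocks for λ):
  λ = -5: algebraic multiplicity = 2, geometric multiplicity = 1
  λ = -4: algebraic multiplicity = 1, geometric multiplicity = 1

Determining the block sizes for each eigenvalue:
  λ = -5: one block (gm = 1), so the single block has size am = 2 → block sizes [2]
  λ = -4: one block (gm = 1), so the single block has size am = 1 → block sizes [1]

Assembling the blocks gives a Jordan form
J =
  [-5,  1,  0]
  [ 0, -5,  0]
  [ 0,  0, -4]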